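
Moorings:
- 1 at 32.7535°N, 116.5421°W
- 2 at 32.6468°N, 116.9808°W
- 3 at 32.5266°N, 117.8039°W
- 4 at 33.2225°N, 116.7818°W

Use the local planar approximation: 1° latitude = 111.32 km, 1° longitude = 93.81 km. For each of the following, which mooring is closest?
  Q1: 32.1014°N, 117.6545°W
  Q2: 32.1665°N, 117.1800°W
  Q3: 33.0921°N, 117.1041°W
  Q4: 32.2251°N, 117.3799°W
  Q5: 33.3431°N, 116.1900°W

Q1→3; Q2→2; Q3→4; Q4→3; Q5→4

Q1 at 32.1014°N, 117.6545°W:
  1: √((0.6521·111.32)² + (1.1124·93.81)²) = √(5269.565362 + 10889.808241) = 127.1195 km
  2: √((0.5454·111.32)² + (0.6737·93.81)²) = √(3686.181053 + 3994.214341) = 87.6379 km
  3: √((0.4252·111.32)² + (-0.1494·93.81)²) = √(2240.437881 + 196.426223) = 49.3646 km
  4: √((1.1211·111.32)² + (0.8727·93.81)²) = √(15575.252660 + 6702.367295) = 149.2569 km
  → nearest: 3 (49.3646 km)
Q2 at 32.1665°N, 117.1800°W:
  1: √((0.5870·111.32)² + (0.6379·93.81)²) = √(4269.948115 + 3580.993034) = 88.6055 km
  2: √((0.4803·111.32)² + (0.1992·93.81)²) = √(2858.719661 + 349.202175) = 56.6385 km
  3: √((0.3601·111.32)² + (-0.6239·93.81)²) = √(1606.914013 + 3425.533690) = 70.9397 km
  4: √((1.0560·111.32)² + (0.3982·93.81)²) = √(13818.924107 + 1395.406634) = 123.3464 km
  → nearest: 2 (56.6385 km)
Q3 at 33.0921°N, 117.1041°W:
  1: √((-0.3386·111.32)² + (0.5620·93.81)²) = √(1420.758630 + 2779.527038) = 64.8096 km
  2: √((-0.4453·111.32)² + (0.1233·93.81)²) = √(2457.263816 + 133.790238) = 50.9024 km
  3: √((-0.5655·111.32)² + (-0.6998·93.81)²) = √(3962.886316 + 4309.691153) = 90.9537 km
  4: √((0.1304·111.32)² + (0.3223·93.81)²) = √(210.717972 + 914.152988) = 33.5391 km
  → nearest: 4 (33.5391 km)
Q4 at 32.2251°N, 117.3799°W:
  1: √((0.5284·111.32)² + (0.8378·93.81)²) = √(3459.967451 + 6177.019665) = 98.1682 km
  2: √((0.4217·111.32)² + (0.3991·93.81)²) = √(2203.705712 + 1401.721477) = 60.0452 km
  3: √((0.3015·111.32)² + (-0.4240·93.81)²) = √(1126.473626 + 1582.085627) = 52.0438 km
  4: √((0.9974·111.32)² + (0.5981·93.81)²) = √(12327.787030 + 3148.080844) = 124.4020 km
  → nearest: 3 (52.0438 km)
Q5 at 33.3431°N, 116.1900°W:
  1: √((-0.5896·111.32)² + (-0.3521·93.81)²) = √(4307.857661 + 1091.013996) = 73.4770 km
  2: √((-0.6963·111.32)² + (-0.7908·93.81)²) = √(6008.128127 + 5503.406510) = 107.2918 km
  3: √((-0.8165·111.32)² + (-1.6139·93.81)²) = √(8261.497456 + 22921.947585) = 176.5883 km
  4: √((-0.1206·111.32)² + (-0.5918·93.81)²) = √(180.235780 + 3082.110419) = 57.1170 km
  → nearest: 4 (57.1170 km)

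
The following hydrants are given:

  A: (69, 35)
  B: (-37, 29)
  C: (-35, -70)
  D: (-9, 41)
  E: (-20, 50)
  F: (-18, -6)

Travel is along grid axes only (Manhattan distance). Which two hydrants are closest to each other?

D and E

Pairwise distances:
A–B: |-106| + |-6| = 106 + 6 = 112
A–C: |-104| + |-105| = 104 + 105 = 209
A–D: |-78| + |6| = 78 + 6 = 84
A–E: |-89| + |15| = 89 + 15 = 104
A–F: |-87| + |-41| = 87 + 41 = 128
B–C: |2| + |-99| = 2 + 99 = 101
B–D: |28| + |12| = 28 + 12 = 40
B–E: |17| + |21| = 17 + 21 = 38
B–F: |19| + |-35| = 19 + 35 = 54
C–D: |26| + |111| = 26 + 111 = 137
C–E: |15| + |120| = 15 + 120 = 135
C–F: |17| + |64| = 17 + 64 = 81
D–E: |-11| + |9| = 11 + 9 = 20
D–F: |-9| + |-47| = 9 + 47 = 56
E–F: |2| + |-56| = 2 + 56 = 58
Closest pair: D–E at 20.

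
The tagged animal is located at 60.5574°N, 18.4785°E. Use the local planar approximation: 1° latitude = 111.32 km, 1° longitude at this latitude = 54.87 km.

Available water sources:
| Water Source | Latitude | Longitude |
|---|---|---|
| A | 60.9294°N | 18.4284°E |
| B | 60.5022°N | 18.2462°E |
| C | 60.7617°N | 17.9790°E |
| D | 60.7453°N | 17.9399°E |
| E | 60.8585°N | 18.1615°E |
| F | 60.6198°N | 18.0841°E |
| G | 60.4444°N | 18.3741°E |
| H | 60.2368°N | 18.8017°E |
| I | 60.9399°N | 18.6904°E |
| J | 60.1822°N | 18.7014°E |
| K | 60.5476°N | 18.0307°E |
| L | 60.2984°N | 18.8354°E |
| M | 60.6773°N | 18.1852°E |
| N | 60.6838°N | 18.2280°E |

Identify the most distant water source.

I

Distances from 60.5574°N, 18.4785°E:
A: √((0.3720·111.32)² + (-0.0501·54.87)²) = √(1714.874234 + 7.556930) = 41.5022 km
B: √((-0.0552·111.32)² + (-0.2323·54.87)²) = √(37.759354 + 162.468189) = 14.1502 km
C: √((0.2043·111.32)² + (-0.4995·54.87)²) = √(517.229312 + 751.174619) = 35.6147 km
D: √((0.1879·111.32)² + (-0.5386·54.87)²) = √(437.522060 + 873.378745) = 36.2064 km
E: √((0.3011·111.32)² + (-0.3170·54.87)²) = √(1123.486624 + 302.543931) = 37.7628 km
F: √((0.0624·111.32)² + (-0.3944·54.87)²) = √(48.252028 + 468.321108) = 22.7282 km
G: √((-0.1130·111.32)² + (-0.1044·54.87)²) = √(158.235266 + 32.814887) = 13.8221 km
H: √((-0.3206·111.32)² + (0.3232·54.87)²) = √(1273.718426 + 314.494189) = 39.8524 km
I: √((0.3825·111.32)² + (0.2119·54.87)²) = √(1813.047884 + 135.186036) = 44.1388 km
J: √((-0.3752·111.32)² + (0.2229·54.87)²) = √(1744.504342 + 149.585693) = 43.5211 km
K: √((-0.0098·111.32)² + (-0.4478·54.87)²) = √(1.190141 + 603.723525) = 24.5950 km
L: √((-0.2590·111.32)² + (0.3569·54.87)²) = √(831.277304 + 383.497923) = 34.8536 km
M: √((0.1199·111.32)² + (-0.2933·54.87)²) = √(178.149563 + 258.996590) = 20.9080 km
N: √((0.1264·111.32)² + (-0.2505·54.87)²) = √(197.988763 + 188.923238) = 19.6701 km
Maximum: I at 44.1388 km.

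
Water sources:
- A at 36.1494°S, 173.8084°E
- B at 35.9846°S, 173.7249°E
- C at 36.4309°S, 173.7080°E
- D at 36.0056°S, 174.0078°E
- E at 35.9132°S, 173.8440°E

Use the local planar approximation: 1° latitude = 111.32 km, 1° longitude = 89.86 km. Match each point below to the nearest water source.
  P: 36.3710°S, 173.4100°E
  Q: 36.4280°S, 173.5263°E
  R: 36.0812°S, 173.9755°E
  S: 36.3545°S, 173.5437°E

P→C; Q→C; R→D; S→C

P at 36.3710°S, 173.4100°E:
  A: 43.4763 km
  B: 51.4871 km
  C: 27.5960 km
  D: 67.3812 km
  E: 64.1724 km
  → nearest: C (27.5960 km)
Q at 36.4280°S, 173.5263°E:
  A: 40.0556 km
  B: 52.4864 km
  C: 16.3308 km
  D: 63.8992 km
  E: 64.0248 km
  → nearest: C (16.3308 km)
R at 36.0812°S, 173.9755°E:
  A: 16.8258 km
  B: 24.9548 km
  C: 45.7519 km
  D: 8.9022 km
  E: 22.1221 km
  → nearest: D (8.9022 km)
S at 36.3545°S, 173.5437°E:
  A: 32.9706 km
  B: 44.2797 km
  C: 17.0384 km
  D: 56.9889 km
  E: 56.0491 km
  → nearest: C (17.0384 km)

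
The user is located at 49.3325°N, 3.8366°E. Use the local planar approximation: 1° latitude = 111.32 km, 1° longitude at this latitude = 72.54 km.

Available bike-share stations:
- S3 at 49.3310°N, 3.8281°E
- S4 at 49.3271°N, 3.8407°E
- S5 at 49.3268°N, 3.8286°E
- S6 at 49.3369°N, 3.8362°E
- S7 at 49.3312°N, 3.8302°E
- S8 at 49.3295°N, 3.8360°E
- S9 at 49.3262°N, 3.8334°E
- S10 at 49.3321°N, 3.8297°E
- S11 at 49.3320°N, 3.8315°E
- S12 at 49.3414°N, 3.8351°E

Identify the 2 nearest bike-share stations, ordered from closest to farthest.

Distances from 49.3325°N, 3.8366°E:
S3: 0.6388 km
S4: 0.6707 km
S5: 0.8599 km
S6: 0.4907 km
S7: 0.4863 km
S8: 0.3368 km
S9: 0.7387 km
S10: 0.5025 km
S11: 0.3741 km
S12: 0.9967 km
Sorted: S8 (0.3368 km) < S11 (0.3741 km) < S7 (0.4863 km) < S6 (0.4907 km) < …

S8, S11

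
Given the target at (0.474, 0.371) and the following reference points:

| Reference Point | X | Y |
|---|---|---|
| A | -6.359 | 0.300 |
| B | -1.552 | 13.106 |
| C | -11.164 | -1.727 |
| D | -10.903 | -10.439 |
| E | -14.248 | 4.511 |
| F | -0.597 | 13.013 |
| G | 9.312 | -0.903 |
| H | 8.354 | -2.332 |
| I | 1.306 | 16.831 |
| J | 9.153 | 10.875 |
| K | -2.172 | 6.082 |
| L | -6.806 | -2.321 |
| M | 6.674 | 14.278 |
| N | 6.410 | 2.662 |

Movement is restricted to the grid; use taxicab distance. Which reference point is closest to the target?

A

Distances from (0.474, 0.371):
A: |-6.833| + |-0.071| = 6.833 + 0.071 = 6.904
B: |-2.026| + |12.735| = 2.026 + 12.735 = 14.761
C: |-11.638| + |-2.098| = 11.638 + 2.098 = 13.736
D: |-11.377| + |-10.810| = 11.377 + 10.810 = 22.187
E: |-14.722| + |4.140| = 14.722 + 4.140 = 18.862
F: |-1.071| + |12.642| = 1.071 + 12.642 = 13.713
G: |8.838| + |-1.274| = 8.838 + 1.274 = 10.112
H: |7.880| + |-2.703| = 7.880 + 2.703 = 10.583
I: |0.832| + |16.460| = 0.832 + 16.460 = 17.292
J: |8.679| + |10.504| = 8.679 + 10.504 = 19.183
K: |-2.646| + |5.711| = 2.646 + 5.711 = 8.357
L: |-7.280| + |-2.692| = 7.280 + 2.692 = 9.972
M: |6.200| + |13.907| = 6.200 + 13.907 = 20.107
N: |5.936| + |2.291| = 5.936 + 2.291 = 8.227
Minimum: A at 6.904.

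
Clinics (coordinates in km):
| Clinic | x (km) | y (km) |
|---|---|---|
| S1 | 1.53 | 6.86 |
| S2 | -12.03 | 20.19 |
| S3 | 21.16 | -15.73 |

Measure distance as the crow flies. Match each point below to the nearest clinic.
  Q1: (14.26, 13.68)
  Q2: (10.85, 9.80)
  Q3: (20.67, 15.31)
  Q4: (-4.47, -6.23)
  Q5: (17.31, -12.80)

Q1→S1; Q2→S1; Q3→S1; Q4→S1; Q5→S3

Q1 at (14.26, 13.68):
  S1: 14.44 km
  S2: 27.08 km
  S3: 30.21 km
  → nearest: S1 (14.44 km)
Q2 at (10.85, 9.80):
  S1: 9.77 km
  S2: 25.13 km
  S3: 27.53 km
  → nearest: S1 (9.77 km)
Q3 at (20.67, 15.31):
  S1: 20.92 km
  S2: 33.06 km
  S3: 31.04 km
  → nearest: S1 (20.92 km)
Q4 at (-4.47, -6.23):
  S1: 14.40 km
  S2: 27.48 km
  S3: 27.33 km
  → nearest: S1 (14.40 km)
Q5 at (17.31, -12.80):
  S1: 25.21 km
  S2: 44.15 km
  S3: 4.84 km
  → nearest: S3 (4.84 km)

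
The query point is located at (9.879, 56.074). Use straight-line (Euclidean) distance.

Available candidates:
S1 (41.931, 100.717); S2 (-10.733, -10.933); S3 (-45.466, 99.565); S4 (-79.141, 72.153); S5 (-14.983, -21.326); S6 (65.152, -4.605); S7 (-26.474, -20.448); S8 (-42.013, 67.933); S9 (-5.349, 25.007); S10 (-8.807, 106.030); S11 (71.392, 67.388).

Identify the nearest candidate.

Distances from (9.879, 56.074):
S1: √((32.052)² + (44.643)²) = √(1027.33070 + 1992.99745) = 54.958
S2: √((-20.612)² + (-67.007)²) = √(424.85454 + 4489.93805) = 70.106
S3: √((-55.345)² + (43.491)²) = √(3063.06902 + 1891.46708) = 70.388
S4: √((-89.020)² + (16.079)²) = √(7924.56040 + 258.53424) = 90.460
S5: √((-24.862)² + (-77.400)²) = √(618.11904 + 5990.76000) = 81.295
S6: √((55.273)² + (-60.679)²) = √(3055.10453 + 3681.94104) = 82.080
S7: √((-36.353)² + (-76.522)²) = √(1321.54061 + 5855.61648) = 84.718
S8: √((-51.892)² + (11.859)²) = √(2692.77966 + 140.63588) = 53.230
S9: √((-15.228)² + (-31.067)²) = √(231.89198 + 965.15849) = 34.598
S10: √((-18.686)² + (49.956)²) = √(349.16660 + 2495.60194) = 53.336
S11: √((61.513)² + (11.314)²) = √(3783.84917 + 128.00660) = 62.545
Minimum: S9 at 34.598.

S9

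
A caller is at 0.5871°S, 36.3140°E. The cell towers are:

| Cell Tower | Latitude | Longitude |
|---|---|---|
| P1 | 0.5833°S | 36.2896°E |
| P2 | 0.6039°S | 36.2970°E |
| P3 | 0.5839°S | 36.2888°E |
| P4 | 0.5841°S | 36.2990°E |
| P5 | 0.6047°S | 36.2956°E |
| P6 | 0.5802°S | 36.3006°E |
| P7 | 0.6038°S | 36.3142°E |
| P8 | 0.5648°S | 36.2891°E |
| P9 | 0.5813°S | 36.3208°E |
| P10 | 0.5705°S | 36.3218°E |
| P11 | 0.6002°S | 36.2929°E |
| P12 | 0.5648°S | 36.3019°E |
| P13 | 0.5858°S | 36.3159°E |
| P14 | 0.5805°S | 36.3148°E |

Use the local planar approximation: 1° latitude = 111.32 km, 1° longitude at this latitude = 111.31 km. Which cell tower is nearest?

Distances from 0.5871°S, 36.3140°E:
P1: 2.7487 km
P2: 2.6605 km
P3: 2.8275 km
P4: 1.7027 km
P5: 2.8343 km
P6: 1.6777 km
P7: 1.8592 km
P8: 3.7208 km
P9: 0.9949 km
P10: 2.0417 km
P11: 2.7645 km
P12: 2.8243 km
P13: 0.2563 km
P14: 0.7401 km
Minimum: P13 at 0.2563 km.

P13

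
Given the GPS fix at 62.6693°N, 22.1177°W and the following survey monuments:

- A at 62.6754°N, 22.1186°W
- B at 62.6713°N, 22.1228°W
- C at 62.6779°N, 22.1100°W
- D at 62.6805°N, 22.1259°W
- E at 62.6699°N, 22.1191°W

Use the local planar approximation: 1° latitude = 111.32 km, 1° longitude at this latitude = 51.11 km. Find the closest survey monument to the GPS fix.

Distances from 62.6693°N, 22.1177°W:
A: √((0.0061·111.32)² + (-0.0009·51.11)²) = √(0.461112 + 0.002116) = 0.6806 km
B: √((0.0020·111.32)² + (-0.0051·51.11)²) = √(0.049569 + 0.067944) = 0.3428 km
C: √((0.0086·111.32)² + (0.0077·51.11)²) = √(0.916523 + 0.154879) = 1.0351 km
D: √((0.0112·111.32)² + (-0.0082·51.11)²) = √(1.554470 + 0.175646) = 1.3153 km
E: √((0.0006·111.32)² + (-0.0014·51.11)²) = √(0.004461 + 0.005120) = 0.0979 km
Minimum: E at 0.0979 km.

E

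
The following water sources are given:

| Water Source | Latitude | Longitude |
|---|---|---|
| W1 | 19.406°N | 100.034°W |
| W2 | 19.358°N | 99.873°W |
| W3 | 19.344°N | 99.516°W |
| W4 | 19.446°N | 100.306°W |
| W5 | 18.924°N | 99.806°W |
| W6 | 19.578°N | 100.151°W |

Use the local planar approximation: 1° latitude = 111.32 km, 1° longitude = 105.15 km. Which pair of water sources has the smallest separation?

W1 and W2

Pairwise distances:
W1–W2: 17.752 km
W1–W3: 54.903 km
W1–W4: 28.945 km
W1–W5: 58.769 km
W1–W6: 22.759 km
W2–W3: 37.571 km
W2–W4: 46.572 km
W2–W5: 48.824 km
W2–W6: 38.135 km
W3–W4: 83.841 km
W3–W5: 55.820 km
W3–W6: 71.672 km
W4–W5: 78.363 km
W4–W6: 21.944 km
W5–W6: 81.341 km
Closest pair: W1–W2 at 17.752 km.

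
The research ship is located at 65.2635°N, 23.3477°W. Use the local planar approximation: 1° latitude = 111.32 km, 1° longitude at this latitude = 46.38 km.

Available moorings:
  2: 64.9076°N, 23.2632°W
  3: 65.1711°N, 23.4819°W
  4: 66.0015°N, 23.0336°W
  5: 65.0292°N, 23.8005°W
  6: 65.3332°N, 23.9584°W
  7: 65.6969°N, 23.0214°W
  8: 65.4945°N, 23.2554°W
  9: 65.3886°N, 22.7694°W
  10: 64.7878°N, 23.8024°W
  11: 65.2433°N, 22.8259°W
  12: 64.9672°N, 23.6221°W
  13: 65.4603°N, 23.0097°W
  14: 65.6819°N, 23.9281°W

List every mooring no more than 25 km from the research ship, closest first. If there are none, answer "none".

3, 11

Distances from 65.2635°N, 23.3477°W:
2: √((-0.3559·111.32)² + (0.0845·46.38)²) = √(1569.648363 + 15.359423) = 39.8122 km
3: √((-0.0924·111.32)² + (-0.1342·46.38)²) = √(105.801138 + 38.740616) = 12.0226 km
4: √((0.7380·111.32)² + (0.3141·46.38)²) = √(6749.306005 + 212.225400) = 83.4358 km
5: √((-0.2343·111.32)² + (-0.4528·46.38)²) = √(680.285121 + 441.036289) = 33.4861 km
6: √((0.0697·111.32)² + (-0.6107·46.38)²) = √(60.202143 + 802.264044) = 29.3678 km
7: √((0.4334·111.32)² + (0.3263·46.38)²) = √(2327.685007 + 229.031721) = 50.5640 km
8: √((0.2310·111.32)² + (0.0923·46.38)²) = √(661.257111 + 18.325882) = 26.0688 km
9: √((0.1251·111.32)² + (0.5783·46.38)²) = √(193.937152 + 719.395759) = 30.2214 km
10: √((-0.4757·111.32)² + (-0.4547·46.38)²) = √(2804.223976 + 444.745331) = 56.9997 km
11: √((-0.0202·111.32)² + (0.5218·46.38)²) = √(5.056490 + 585.692467) = 24.3053 km
12: √((-0.2963·111.32)² + (-0.2744·46.38)²) = √(1087.951908 + 161.968180) = 35.3542 km
13: √((0.1968·111.32)² + (0.3380·46.38)²) = √(479.950649 + 245.750771) = 26.9388 km
14: √((0.4184·111.32)² + (-0.5804·46.38)²) = √(2169.350604 + 724.629977) = 53.7957 km
Threshold 25 km: 3 (12.0226 km), 11 (24.3053 km) are within range.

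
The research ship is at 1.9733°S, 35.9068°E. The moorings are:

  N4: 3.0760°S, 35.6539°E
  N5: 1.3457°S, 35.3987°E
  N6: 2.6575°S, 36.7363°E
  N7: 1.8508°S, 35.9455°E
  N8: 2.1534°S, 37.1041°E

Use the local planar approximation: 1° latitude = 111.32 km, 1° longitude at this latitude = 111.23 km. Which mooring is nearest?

N7

Distances from 1.9733°S, 35.9068°E:
N4: √((-1.1027·111.32)² + (-0.2529·111.23)²) = √(15068.191969 + 791.300669) = 125.9345 km
N5: √((0.6276·111.32)² + (-0.5081·111.23)²) = √(4881.038859 + 3194.054074) = 89.8615 km
N6: √((-0.6842·111.32)² + (0.8295·111.23)²) = √(5801.129161 + 8512.882816) = 119.6412 km
N7: √((0.1225·111.32)² + (0.0387·111.23)²) = √(185.959587 + 18.529590) = 14.3000 km
N8: √((-0.1801·111.32)² + (1.1973·111.23)²) = √(401.951655 + 17735.761477) = 134.6763 km
Minimum: N7 at 14.3000 km.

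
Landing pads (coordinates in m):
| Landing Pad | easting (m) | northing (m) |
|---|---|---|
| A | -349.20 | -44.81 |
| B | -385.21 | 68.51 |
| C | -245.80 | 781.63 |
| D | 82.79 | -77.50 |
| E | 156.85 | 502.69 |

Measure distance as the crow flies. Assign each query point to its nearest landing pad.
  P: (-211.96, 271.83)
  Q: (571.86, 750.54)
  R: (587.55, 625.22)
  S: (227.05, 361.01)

P→B; Q→E; R→E; S→E

P at (-211.96, 271.83):
  A: √((-137.24)² + (-316.64)²) = √(18834.8176 + 100260.8896) = 345.10 m
  B: √((-173.25)² + (-203.32)²) = √(30015.5625 + 41339.0224) = 267.12 m
  C: √((-33.84)² + (509.80)²) = √(1145.1456 + 259896.0400) = 510.92 m
  D: √((294.75)² + (-349.33)²) = √(86877.5625 + 122031.4489) = 457.07 m
  E: √((368.81)² + (230.86)²) = √(136020.8161 + 53296.3396) = 435.11 m
  → nearest: B (267.12 m)
Q at (571.86, 750.54):
  A: √((-921.06)² + (-795.35)²) = √(848351.5236 + 632581.6225) = 1216.94 m
  B: √((-957.07)² + (-682.03)²) = √(915982.9849 + 465164.9209) = 1175.22 m
  C: √((-817.66)² + (31.09)²) = √(668567.8756 + 966.5881) = 818.25 m
  D: √((-489.07)² + (-828.04)²) = √(239189.4649 + 685650.2416) = 961.69 m
  E: √((-415.01)² + (-247.85)²) = √(172233.3001 + 61429.6225) = 483.39 m
  → nearest: E (483.39 m)
R at (587.55, 625.22):
  A: √((-936.75)² + (-670.03)²) = √(877500.5625 + 448940.2009) = 1151.71 m
  B: √((-972.76)² + (-556.71)²) = √(946262.0176 + 309926.0241) = 1120.80 m
  C: √((-833.35)² + (156.41)²) = √(694472.2225 + 24464.0881) = 847.90 m
  D: √((-504.76)² + (-702.72)²) = √(254782.6576 + 493815.3984) = 865.22 m
  E: √((-430.70)² + (-122.53)²) = √(185502.4900 + 15013.6009) = 447.79 m
  → nearest: E (447.79 m)
S at (227.05, 361.01):
  A: √((-576.25)² + (-405.82)²) = √(332064.0625 + 164689.8724) = 704.81 m
  B: √((-612.26)² + (-292.50)²) = √(374862.3076 + 85556.2500) = 678.54 m
  C: √((-472.85)² + (420.62)²) = √(223587.1225 + 176921.1844) = 632.86 m
  D: √((-144.26)² + (-438.51)²) = √(20810.9476 + 192291.0201) = 461.63 m
  E: √((-70.20)² + (141.68)²) = √(4928.0400 + 20073.2224) = 158.12 m
  → nearest: E (158.12 m)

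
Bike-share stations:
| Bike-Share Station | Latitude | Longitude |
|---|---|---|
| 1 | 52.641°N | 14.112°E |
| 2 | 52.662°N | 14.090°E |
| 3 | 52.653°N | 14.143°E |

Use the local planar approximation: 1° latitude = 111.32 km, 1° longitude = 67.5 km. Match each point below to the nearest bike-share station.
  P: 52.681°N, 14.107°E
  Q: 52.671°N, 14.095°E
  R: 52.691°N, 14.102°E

P at 52.681°N, 14.107°E:
  1: √((-0.040·111.32)² + (0.005·67.5)²) = √(19.82743 + 0.11391) = 4.466 km
  2: √((-0.019·111.32)² + (-0.017·67.5)²) = √(4.47356 + 1.31676) = 2.406 km
  3: √((-0.028·111.32)² + (0.036·67.5)²) = √(9.71544 + 5.90490) = 3.952 km
  → nearest: 2 (2.406 km)
Q at 52.671°N, 14.095°E:
  1: √((-0.030·111.32)² + (0.017·67.5)²) = √(11.15293 + 1.31676) = 3.531 km
  2: √((-0.009·111.32)² + (-0.005·67.5)²) = √(1.00376 + 0.11391) = 1.057 km
  3: √((-0.018·111.32)² + (0.048·67.5)²) = √(4.01505 + 10.49760) = 3.810 km
  → nearest: 2 (1.057 km)
R at 52.691°N, 14.102°E:
  1: √((-0.050·111.32)² + (0.010·67.5)²) = √(30.98036 + 0.45562) = 5.607 km
  2: √((-0.029·111.32)² + (-0.012·67.5)²) = √(10.42179 + 0.65610) = 3.328 km
  3: √((-0.038·111.32)² + (0.041·67.5)²) = √(17.89425 + 7.65906) = 5.055 km
  → nearest: 2 (3.328 km)

P→2; Q→2; R→2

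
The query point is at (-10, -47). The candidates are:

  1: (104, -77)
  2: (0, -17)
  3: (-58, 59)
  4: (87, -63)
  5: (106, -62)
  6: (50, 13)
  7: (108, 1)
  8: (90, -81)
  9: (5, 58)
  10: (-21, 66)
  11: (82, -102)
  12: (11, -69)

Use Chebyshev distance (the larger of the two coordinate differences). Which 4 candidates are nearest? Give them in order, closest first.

Distances from (-10, -47):
1: max(|114|, |-30|) = 114
2: max(|10|, |30|) = 30
3: max(|-48|, |106|) = 106
4: max(|97|, |-16|) = 97
5: max(|116|, |-15|) = 116
6: max(|60|, |60|) = 60
7: max(|118|, |48|) = 118
8: max(|100|, |-34|) = 100
9: max(|15|, |105|) = 105
10: max(|-11|, |113|) = 113
11: max(|92|, |-55|) = 92
12: max(|21|, |-22|) = 22
Sorted: 12 (22) < 2 (30) < 6 (60) < 11 (92) < 4 (97) < 8 (100) < …

12, 2, 6, 11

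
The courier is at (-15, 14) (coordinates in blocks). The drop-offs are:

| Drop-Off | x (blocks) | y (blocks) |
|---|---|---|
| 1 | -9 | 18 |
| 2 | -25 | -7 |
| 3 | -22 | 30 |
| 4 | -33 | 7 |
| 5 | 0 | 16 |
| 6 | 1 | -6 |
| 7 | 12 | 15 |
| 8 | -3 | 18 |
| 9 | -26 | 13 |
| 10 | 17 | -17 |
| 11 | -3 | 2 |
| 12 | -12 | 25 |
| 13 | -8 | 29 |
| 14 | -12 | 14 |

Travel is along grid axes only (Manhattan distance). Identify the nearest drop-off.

14

Distances from (-15, 14):
1: 10 blocks
2: 31 blocks
3: 23 blocks
4: 25 blocks
5: 17 blocks
6: 36 blocks
7: 28 blocks
8: 16 blocks
9: 12 blocks
10: 63 blocks
11: 24 blocks
12: 14 blocks
13: 22 blocks
14: 3 blocks
Minimum: 14 at 3 blocks.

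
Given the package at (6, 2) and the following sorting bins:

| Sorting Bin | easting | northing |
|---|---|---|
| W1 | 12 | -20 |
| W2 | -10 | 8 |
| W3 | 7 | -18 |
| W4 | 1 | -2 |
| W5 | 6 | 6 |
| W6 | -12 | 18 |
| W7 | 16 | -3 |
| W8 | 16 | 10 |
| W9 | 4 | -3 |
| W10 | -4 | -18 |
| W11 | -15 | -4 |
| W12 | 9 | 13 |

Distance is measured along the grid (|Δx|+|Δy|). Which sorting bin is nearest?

W5

Distances from (6, 2):
W1: |6| + |-22| = 6 + 22 = 28
W2: |-16| + |6| = 16 + 6 = 22
W3: |1| + |-20| = 1 + 20 = 21
W4: |-5| + |-4| = 5 + 4 = 9
W5: |0| + |4| = 0 + 4 = 4
W6: |-18| + |16| = 18 + 16 = 34
W7: |10| + |-5| = 10 + 5 = 15
W8: |10| + |8| = 10 + 8 = 18
W9: |-2| + |-5| = 2 + 5 = 7
W10: |-10| + |-20| = 10 + 20 = 30
W11: |-21| + |-6| = 21 + 6 = 27
W12: |3| + |11| = 3 + 11 = 14
Minimum: W5 at 4.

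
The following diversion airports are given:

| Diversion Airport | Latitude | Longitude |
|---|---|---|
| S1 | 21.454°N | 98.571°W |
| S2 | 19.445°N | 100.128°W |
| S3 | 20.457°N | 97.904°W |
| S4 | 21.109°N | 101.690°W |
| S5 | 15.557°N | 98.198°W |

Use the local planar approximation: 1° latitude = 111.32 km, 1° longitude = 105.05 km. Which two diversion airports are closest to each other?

S1 and S3

Pairwise distances:
S1–S3: 131.253 km
S2–S4: 247.462 km
S2–S3: 259.374 km
S1–S2: 277.071 km
S1–S4: 329.894 km
S3–S4: 404.288 km
S2–S5: 477.946 km
S3–S5: 546.342 km
S1–S5: 657.622 km
S4–S5: 718.715 km
Closest pair: S1–S3 at 131.253 km.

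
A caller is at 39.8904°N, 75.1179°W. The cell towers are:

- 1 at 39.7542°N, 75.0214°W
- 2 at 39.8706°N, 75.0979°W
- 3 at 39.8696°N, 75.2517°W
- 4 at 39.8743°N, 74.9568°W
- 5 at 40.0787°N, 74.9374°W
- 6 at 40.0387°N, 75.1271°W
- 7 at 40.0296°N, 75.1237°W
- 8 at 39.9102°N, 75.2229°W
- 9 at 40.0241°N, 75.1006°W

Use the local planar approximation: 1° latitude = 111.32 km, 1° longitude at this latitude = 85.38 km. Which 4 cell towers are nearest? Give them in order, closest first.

2, 8, 3, 4

Distances from 39.8904°N, 75.1179°W:
1: √((-0.1362·111.32)² + (0.0965·85.38)²) = √(229.879694 + 67.883922) = 17.2558 km
2: √((-0.0198·111.32)² + (0.0200·85.38)²) = √(4.858216 + 2.915898) = 2.7882 km
3: √((-0.0208·111.32)² + (-0.1338·85.38)²) = √(5.361336 + 130.504212) = 11.6561 km
4: √((-0.0161·111.32)² + (0.1611·85.38)²) = √(3.212167 + 189.192267) = 13.8710 km
5: √((0.1883·111.32)² + (0.1805·85.38)²) = √(439.386830 + 237.501695) = 26.0171 km
6: √((0.1483·111.32)² + (-0.0092·85.38)²) = √(272.539025 + 0.617004) = 16.5274 km
7: √((0.1392·111.32)² + (-0.0058·85.38)²) = √(240.118082 + 0.245227) = 15.5037 km
8: √((0.0198·111.32)² + (-0.1050·85.38)²) = √(4.858216 + 80.369432) = 9.2319 km
9: √((0.1337·111.32)² + (0.0173·85.38)²) = √(221.518096 + 2.181748) = 14.9566 km
Sorted: 2 (2.7882 km) < 8 (9.2319 km) < 3 (11.6561 km) < 4 (13.8710 km) < 9 (14.9566 km) < 7 (15.5037 km) < …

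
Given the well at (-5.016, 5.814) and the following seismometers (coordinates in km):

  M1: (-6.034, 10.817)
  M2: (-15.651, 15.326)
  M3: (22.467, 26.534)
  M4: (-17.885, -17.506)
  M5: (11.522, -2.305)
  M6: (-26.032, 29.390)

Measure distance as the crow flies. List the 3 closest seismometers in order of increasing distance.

M1, M2, M5

Distances from (-5.016, 5.814):
M1: 5.106 km
M2: 14.268 km
M3: 34.419 km
M4: 26.635 km
M5: 18.423 km
M6: 31.583 km
Sorted: M1 (5.106 km) < M2 (14.268 km) < M5 (18.423 km) < M4 (26.635 km) < M6 (31.583 km) < …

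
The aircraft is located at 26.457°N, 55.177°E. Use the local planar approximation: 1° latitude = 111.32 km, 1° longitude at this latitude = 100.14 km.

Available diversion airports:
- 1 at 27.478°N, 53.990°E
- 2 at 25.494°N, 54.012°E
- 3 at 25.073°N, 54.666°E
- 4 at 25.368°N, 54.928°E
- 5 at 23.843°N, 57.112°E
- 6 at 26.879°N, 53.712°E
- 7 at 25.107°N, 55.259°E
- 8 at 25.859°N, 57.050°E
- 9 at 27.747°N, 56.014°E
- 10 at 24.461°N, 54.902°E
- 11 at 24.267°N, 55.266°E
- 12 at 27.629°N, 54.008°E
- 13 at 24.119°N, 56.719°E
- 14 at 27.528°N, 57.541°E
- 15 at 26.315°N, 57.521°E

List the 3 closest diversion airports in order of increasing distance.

4, 7, 6

Distances from 26.457°N, 55.177°E:
1: √((1.021·111.32)² + (-1.187·100.14)²) = √(12918.07732 + 14129.16875) = 164.460 km
2: √((-0.963·111.32)² + (-1.165·100.14)²) = √(11492.08871 + 13610.27890) = 158.437 km
3: √((-1.384·111.32)² + (-0.511·100.14)²) = √(23736.60351 + 2618.52651) = 162.343 km
4: √((-1.089·111.32)² + (-0.249·100.14)²) = √(14696.10191 + 621.74724) = 123.765 km
5: √((-2.614·111.32)² + (1.935·100.14)²) = √(84675.45945 + 37547.16169) = 349.604 km
6: √((0.422·111.32)² + (-1.465·100.14)²) = √(2206.84229 + 21522.38637) = 154.043 km
7: √((-1.350·111.32)² + (0.082·100.14)²) = √(22584.67952 + 67.42840) = 150.506 km
8: √((-0.598·111.32)² + (1.873·100.14)²) = √(4431.47969 + 35179.58637) = 199.025 km
9: √((1.290·111.32)² + (0.837·100.14)²) = √(20621.76417 + 7025.31966) = 166.274 km
10: √((-1.996·111.32)² + (-0.275·100.14)²) = √(49370.49360 + 758.36898) = 223.895 km
11: √((-2.190·111.32)² + (0.089·100.14)²) = √(59433.95416 + 79.43194) = 243.954 km
12: √((1.172·111.32)² + (-1.169·100.14)²) = √(17021.64853 + 13703.90049) = 175.287 km
13: √((-2.338·111.32)² + (1.542·100.14)²) = √(67738.47404 + 23844.26400) = 302.626 km
14: √((1.071·111.32)² + (2.364·100.14)²) = √(14214.29541 + 56041.54742) = 265.058 km
15: √((-0.142·111.32)² + (2.344·100.14)²) = √(249.87516 + 55097.30910) = 235.260 km
Sorted: 4 (123.765 km) < 7 (150.506 km) < 6 (154.043 km) < 2 (158.437 km) < 3 (162.343 km) < …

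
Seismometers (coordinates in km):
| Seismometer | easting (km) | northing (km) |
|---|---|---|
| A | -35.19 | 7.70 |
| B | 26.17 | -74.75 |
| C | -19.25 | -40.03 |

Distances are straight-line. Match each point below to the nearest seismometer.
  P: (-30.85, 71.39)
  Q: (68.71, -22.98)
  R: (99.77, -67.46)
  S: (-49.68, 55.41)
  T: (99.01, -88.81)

P at (-30.85, 71.39):
  A: 63.84 km
  B: 156.87 km
  C: 112.02 km
  → nearest: A (63.84 km)
Q at (68.71, -22.98):
  A: 108.34 km
  B: 67.01 km
  C: 89.60 km
  → nearest: B (67.01 km)
R at (99.77, -67.46):
  A: 154.48 km
  B: 73.96 km
  C: 122.14 km
  → nearest: B (73.96 km)
S at (-49.68, 55.41):
  A: 49.86 km
  B: 150.65 km
  C: 100.17 km
  → nearest: A (49.86 km)
T at (99.01, -88.81):
  A: 165.30 km
  B: 74.18 km
  C: 127.93 km
  → nearest: B (74.18 km)

P→A; Q→B; R→B; S→A; T→B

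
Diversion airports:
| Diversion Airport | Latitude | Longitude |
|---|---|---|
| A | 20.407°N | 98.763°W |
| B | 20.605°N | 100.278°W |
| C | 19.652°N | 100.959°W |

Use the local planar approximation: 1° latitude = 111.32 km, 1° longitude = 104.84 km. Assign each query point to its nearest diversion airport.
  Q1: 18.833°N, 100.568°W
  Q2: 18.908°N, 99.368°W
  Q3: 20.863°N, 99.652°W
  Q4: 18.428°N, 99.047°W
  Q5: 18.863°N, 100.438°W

Q1 at 18.833°N, 100.568°W:
  A: √((1.574·111.32)² + (1.805·104.84)²) = √(30701.23538 + 35810.33939) = 257.898 km
  B: √((1.772·111.32)² + (0.290·104.84)²) = √(38911.12886 + 924.37889) = 199.588 km
  C: √((0.819·111.32)² + (-0.391·104.84)²) = √(8312.16583 + 1680.38014) = 99.963 km
  → nearest: C (99.963 km)
Q2 at 18.908°N, 99.368°W:
  A: √((1.499·111.32)² + (0.605·104.84)²) = √(27845.15636 + 4023.13656) = 178.517 km
  B: √((1.697·111.32)² + (-0.910·104.84)²) = √(35687.00321 + 9101.99954) = 211.634 km
  C: √((0.744·111.32)² + (-1.591·104.84)²) = √(6859.49694 + 27822.38678) = 186.231 km
  → nearest: A (178.517 km)
Q3 at 20.863°N, 99.652°W:
  A: √((-0.456·111.32)² + (0.889·104.84)²) = √(2576.77252 + 8686.75447) = 106.130 km
  B: √((-0.258·111.32)² + (-0.626·104.84)²) = √(824.87057 + 4307.27590) = 71.639 km
  C: √((-1.211·111.32)² + (-1.307·104.84)²) = √(18173.33706 + 18776.09179) = 192.222 km
  → nearest: B (71.639 km)
Q4 at 18.428°N, 99.047°W:
  A: √((1.979·111.32)² + (0.284·104.84)²) = √(48533.09457 + 886.52442) = 222.305 km
  B: √((2.177·111.32)² + (-1.231·104.84)²) = √(58730.43985 + 16655.97769) = 274.566 km
  C: √((1.224·111.32)² + (-1.912·104.84)²) = √(18565.61033 + 40181.83819) = 242.379 km
  → nearest: A (222.305 km)
Q5 at 18.863°N, 100.438°W:
  A: √((1.544·111.32)² + (1.675·104.84)²) = √(29542.07438 + 30837.81845) = 245.723 km
  B: √((1.742·111.32)² + (0.160·104.84)²) = √(37604.74921 + 281.38050) = 194.644 km
  C: √((0.789·111.32)² + (-0.521·104.84)²) = √(7714.36888 + 2983.52356) = 103.431 km
  → nearest: C (103.431 km)

Q1→C; Q2→A; Q3→B; Q4→A; Q5→C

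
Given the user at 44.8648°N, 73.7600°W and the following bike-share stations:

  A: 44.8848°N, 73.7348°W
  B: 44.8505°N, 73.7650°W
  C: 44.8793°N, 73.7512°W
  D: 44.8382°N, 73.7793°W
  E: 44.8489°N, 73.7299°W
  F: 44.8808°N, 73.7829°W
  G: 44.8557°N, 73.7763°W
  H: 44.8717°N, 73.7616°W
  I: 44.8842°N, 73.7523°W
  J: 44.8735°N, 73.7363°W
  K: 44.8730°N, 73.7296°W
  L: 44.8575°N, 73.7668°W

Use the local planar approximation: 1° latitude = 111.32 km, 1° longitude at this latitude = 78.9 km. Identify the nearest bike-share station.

H

Distances from 44.8648°N, 73.7600°W:
A: √((0.0200·111.32)² + (0.0252·78.9)²) = √(4.956857 + 3.953257) = 2.9850 km
B: √((-0.0143·111.32)² + (-0.0050·78.9)²) = √(2.534069 + 0.155630) = 1.6400 km
C: √((0.0145·111.32)² + (0.0088·78.9)²) = √(2.605448 + 0.482080) = 1.7571 km
D: √((-0.0266·111.32)² + (-0.0193·78.9)²) = √(8.768184 + 2.318828) = 3.3297 km
E: √((-0.0159·111.32)² + (0.0301·78.9)²) = √(3.132858 + 5.640103) = 2.9619 km
F: √((0.0160·111.32)² + (-0.0229·78.9)²) = √(3.172388 + 3.264562) = 2.5371 km
G: √((-0.0091·111.32)² + (-0.0163·78.9)²) = √(1.026193 + 1.653976) = 1.6371 km
H: √((0.0069·111.32)² + (-0.0016·78.9)²) = √(0.589990 + 0.015937) = 0.7784 km
I: √((0.0194·111.32)² + (0.0077·78.9)²) = √(4.663907 + 0.369093) = 2.2434 km
J: √((0.0087·111.32)² + (0.0237·78.9)²) = √(0.937961 + 3.496638) = 2.1058 km
K: √((0.0082·111.32)² + (0.0304·78.9)²) = √(0.833248 + 5.753090) = 2.5664 km
L: √((-0.0073·111.32)² + (-0.0068·78.9)²) = √(0.660377 + 0.287854) = 0.9738 km
Minimum: H at 0.7784 km.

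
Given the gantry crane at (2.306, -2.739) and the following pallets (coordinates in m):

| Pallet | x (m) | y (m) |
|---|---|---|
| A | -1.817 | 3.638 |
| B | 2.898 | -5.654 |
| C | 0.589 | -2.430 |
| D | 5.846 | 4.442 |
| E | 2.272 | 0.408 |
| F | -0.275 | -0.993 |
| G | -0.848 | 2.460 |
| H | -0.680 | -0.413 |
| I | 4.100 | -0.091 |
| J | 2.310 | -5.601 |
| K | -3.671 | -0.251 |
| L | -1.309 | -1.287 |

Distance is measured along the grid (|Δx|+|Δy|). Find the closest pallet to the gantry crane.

C

Distances from (2.306, -2.739):
A: 10.500 m
B: 3.507 m
C: 2.026 m
D: 10.721 m
E: 3.181 m
F: 4.327 m
G: 8.353 m
H: 5.312 m
I: 4.442 m
J: 2.866 m
K: 8.465 m
L: 5.067 m
Minimum: C at 2.026 m.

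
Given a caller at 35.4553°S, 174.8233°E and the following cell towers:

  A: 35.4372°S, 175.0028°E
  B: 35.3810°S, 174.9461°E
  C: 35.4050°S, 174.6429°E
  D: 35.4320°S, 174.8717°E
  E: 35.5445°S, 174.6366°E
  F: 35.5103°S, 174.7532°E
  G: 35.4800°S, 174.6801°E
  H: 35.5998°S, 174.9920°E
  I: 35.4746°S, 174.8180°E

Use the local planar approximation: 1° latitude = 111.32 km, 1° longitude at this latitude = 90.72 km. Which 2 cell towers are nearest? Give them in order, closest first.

Distances from 35.4553°S, 174.8233°E:
A: √((0.0181·111.32)² + (0.1795·90.72)²) = √(4.059790 + 265.176472) = 16.4084 km
B: √((0.0743·111.32)² + (0.1228·90.72)²) = √(68.410698 + 124.108869) = 13.8751 km
C: √((0.0503·111.32)² + (-0.1804·90.72)²) = √(31.353236 + 267.842290) = 17.2973 km
D: √((0.0233·111.32)² + (0.0484·90.72)²) = √(6.727570 + 19.279546) = 5.0997 km
E: √((-0.0892·111.32)² + (-0.1867·90.72)²) = √(98.599816 + 286.876332) = 19.6335 km
F: √((-0.0550·111.32)² + (-0.0701·90.72)²) = √(37.486231 + 40.442884) = 8.8277 km
G: √((-0.0247·111.32)² + (-0.1432·90.72)²) = √(7.560322 + 168.768783) = 13.2789 km
H: √((-0.1445·111.32)² + (0.1687·90.72)²) = √(258.751031 + 234.226618) = 22.2031 km
I: √((-0.0193·111.32)² + (-0.0053·90.72)²) = √(4.615949 + 0.231184) = 2.2016 km
Sorted: I (2.2016 km) < D (5.0997 km) < F (8.8277 km) < G (13.2789 km) < …

I, D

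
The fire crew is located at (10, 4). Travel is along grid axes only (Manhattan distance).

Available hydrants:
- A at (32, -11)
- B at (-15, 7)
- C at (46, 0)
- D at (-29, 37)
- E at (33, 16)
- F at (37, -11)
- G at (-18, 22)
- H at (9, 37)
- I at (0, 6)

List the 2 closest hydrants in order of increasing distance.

I, B

Distances from (10, 4):
A: 37
B: 28
C: 40
D: 72
E: 35
F: 42
G: 46
H: 34
I: 12
Sorted: I (12) < B (28) < H (34) < E (35) < …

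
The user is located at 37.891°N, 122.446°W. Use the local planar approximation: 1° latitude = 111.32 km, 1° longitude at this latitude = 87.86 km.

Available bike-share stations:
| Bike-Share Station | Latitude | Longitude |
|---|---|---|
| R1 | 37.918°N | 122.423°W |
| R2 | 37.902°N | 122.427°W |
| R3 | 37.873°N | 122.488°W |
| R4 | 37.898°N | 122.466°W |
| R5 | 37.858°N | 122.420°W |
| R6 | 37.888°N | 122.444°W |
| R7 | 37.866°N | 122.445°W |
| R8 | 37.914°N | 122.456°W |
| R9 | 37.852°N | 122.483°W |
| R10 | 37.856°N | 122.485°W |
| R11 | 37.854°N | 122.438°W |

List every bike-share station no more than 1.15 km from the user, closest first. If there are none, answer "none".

R6

Distances from 37.891°N, 122.446°W:
R1: 3.622 km
R2: 2.070 km
R3: 4.199 km
R4: 1.922 km
R5: 4.326 km
R6: 0.377 km
R7: 2.784 km
R8: 2.707 km
R9: 5.424 km
R10: 5.189 km
R11: 4.178 km
Threshold 1.15 km: R6 (0.377 km) is within range.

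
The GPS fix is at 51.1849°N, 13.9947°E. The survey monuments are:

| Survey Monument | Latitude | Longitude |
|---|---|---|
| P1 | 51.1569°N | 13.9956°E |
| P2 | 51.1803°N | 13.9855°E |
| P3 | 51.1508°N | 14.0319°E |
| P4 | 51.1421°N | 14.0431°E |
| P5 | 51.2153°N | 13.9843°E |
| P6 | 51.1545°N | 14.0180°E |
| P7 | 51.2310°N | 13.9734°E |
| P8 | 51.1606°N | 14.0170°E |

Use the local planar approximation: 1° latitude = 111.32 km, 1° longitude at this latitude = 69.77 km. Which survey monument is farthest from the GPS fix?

P4

Distances from 51.1849°N, 13.9947°E:
P1: 3.1176 km
P2: 0.8211 km
P3: 4.5985 km
P4: 5.8398 km
P5: 3.4610 km
P6: 3.7543 km
P7: 5.3427 km
P8: 3.1206 km
Maximum: P4 at 5.8398 km.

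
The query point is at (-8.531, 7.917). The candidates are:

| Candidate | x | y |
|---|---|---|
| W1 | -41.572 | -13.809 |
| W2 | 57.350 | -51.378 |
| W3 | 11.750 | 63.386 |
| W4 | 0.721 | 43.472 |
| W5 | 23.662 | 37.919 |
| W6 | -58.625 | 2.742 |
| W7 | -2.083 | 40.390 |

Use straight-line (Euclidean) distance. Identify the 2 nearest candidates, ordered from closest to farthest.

Distances from (-8.531, 7.917):
W1: √((-33.041)² + (-21.726)²) = √(1091.70768 + 472.01908) = 39.544
W2: √((65.881)² + (-59.295)²) = √(4340.30616 + 3515.89703) = 88.635
W3: √((20.281)² + (55.469)²) = √(411.31896 + 3076.80996) = 59.060
W4: √((9.252)² + (35.555)²) = √(85.59950 + 1264.15802) = 36.739
W5: √((32.193)² + (30.002)²) = √(1036.38925 + 900.12000) = 44.006
W6: √((-50.094)² + (-5.175)²) = √(2509.40884 + 26.78062) = 50.361
W7: √((6.448)² + (32.473)²) = √(41.57670 + 1054.49573) = 33.107
Sorted: W7 (33.107) < W4 (36.739) < W1 (39.544) < W5 (44.006) < …

W7, W4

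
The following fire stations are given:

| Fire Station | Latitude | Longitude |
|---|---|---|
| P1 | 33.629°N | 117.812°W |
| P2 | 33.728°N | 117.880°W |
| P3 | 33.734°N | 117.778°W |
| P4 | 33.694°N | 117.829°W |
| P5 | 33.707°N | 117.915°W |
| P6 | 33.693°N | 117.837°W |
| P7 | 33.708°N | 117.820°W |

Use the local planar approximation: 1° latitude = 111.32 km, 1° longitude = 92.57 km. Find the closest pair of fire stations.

Pairwise distances:
P1–P2: √((0.099·111.32)² + (-0.068·92.57)²) = √(121.45539 + 39.62400) = 12.692 km
P1–P3: √((0.105·111.32)² + (0.034·92.57)²) = √(136.62337 + 9.90600) = 12.105 km
P1–P4: √((0.065·111.32)² + (-0.017·92.57)²) = √(52.35680 + 2.47650) = 7.405 km
P1–P5: √((0.078·111.32)² + (-0.103·92.57)²) = √(75.39379 + 90.91069) = 12.896 km
P1–P6: √((0.064·111.32)² + (-0.025·92.57)²) = √(50.75822 + 5.35575) = 7.491 km
P1–P7: √((0.079·111.32)² + (-0.008·92.57)²) = √(77.33936 + 0.54843) = 8.825 km
P2–P3: √((0.006·111.32)² + (0.102·92.57)²) = √(0.44612 + 89.15401) = 9.466 km
P2–P4: √((-0.034·111.32)² + (0.051·92.57)²) = √(14.32532 + 22.28850) = 6.051 km
P2–P5: √((-0.021·111.32)² + (-0.035·92.57)²) = √(5.46493 + 10.49728) = 3.995 km
P2–P6: √((-0.035·111.32)² + (0.043·92.57)²) = √(15.18037 + 15.84446) = 5.570 km
P2–P7: √((-0.020·111.32)² + (0.060·92.57)²) = √(4.95686 + 30.84914) = 5.984 km
P3–P4: √((-0.040·111.32)² + (-0.051·92.57)²) = √(19.82743 + 22.28850) = 6.490 km
P3–P5: √((-0.027·111.32)² + (-0.137·92.57)²) = √(9.03387 + 160.83541) = 13.033 km
P3–P6: √((-0.041·111.32)² + (-0.059·92.57)²) = √(20.83119 + 29.82940) = 7.118 km
P3–P7: √((-0.026·111.32)² + (-0.042·92.57)²) = √(8.37709 + 15.11608) = 4.847 km
P4–P5: √((0.013·111.32)² + (-0.086·92.57)²) = √(2.09427 + 63.37784) = 8.091 km
P4–P6: √((-0.001·111.32)² + (-0.008·92.57)²) = √(0.01239 + 0.54843) = 0.749 km
P4–P7: √((0.014·111.32)² + (0.009·92.57)²) = √(2.42886 + 0.69411) = 1.767 km
P5–P6: √((-0.014·111.32)² + (0.078·92.57)²) = √(2.42886 + 52.13504) = 7.387 km
P5–P7: √((0.001·111.32)² + (0.095·92.57)²) = √(0.01239 + 77.33707) = 8.795 km
P6–P7: √((0.015·111.32)² + (0.017·92.57)²) = √(2.78823 + 2.47650) = 2.295 km
Closest pair: P4–P6 at 0.749 km.

P4 and P6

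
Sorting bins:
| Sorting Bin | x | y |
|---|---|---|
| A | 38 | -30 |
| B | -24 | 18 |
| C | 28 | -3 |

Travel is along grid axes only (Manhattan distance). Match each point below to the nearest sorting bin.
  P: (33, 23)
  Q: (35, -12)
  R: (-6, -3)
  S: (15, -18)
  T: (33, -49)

P→C; Q→C; R→C; S→C; T→A

P at (33, 23):
  A: 58
  B: 62
  C: 31
  → nearest: C (31)
Q at (35, -12):
  A: 21
  B: 89
  C: 16
  → nearest: C (16)
R at (-6, -3):
  A: 71
  B: 39
  C: 34
  → nearest: C (34)
S at (15, -18):
  A: 35
  B: 75
  C: 28
  → nearest: C (28)
T at (33, -49):
  A: 24
  B: 124
  C: 51
  → nearest: A (24)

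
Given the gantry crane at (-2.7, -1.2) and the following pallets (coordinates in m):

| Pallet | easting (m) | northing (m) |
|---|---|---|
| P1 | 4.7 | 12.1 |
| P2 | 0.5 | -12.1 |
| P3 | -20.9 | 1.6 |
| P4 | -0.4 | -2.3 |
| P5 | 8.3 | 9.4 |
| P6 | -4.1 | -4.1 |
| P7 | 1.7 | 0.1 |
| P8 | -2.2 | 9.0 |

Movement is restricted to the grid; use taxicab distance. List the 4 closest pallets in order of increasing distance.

Distances from (-2.7, -1.2):
P1: |7.4| + |13.3| = 7.4 + 13.3 = 20.7 m
P2: |3.2| + |-10.9| = 3.2 + 10.9 = 14.1 m
P3: |-18.2| + |2.8| = 18.2 + 2.8 = 21.0 m
P4: |2.3| + |-1.1| = 2.3 + 1.1 = 3.4 m
P5: |11.0| + |10.6| = 11.0 + 10.6 = 21.6 m
P6: |-1.4| + |-2.9| = 1.4 + 2.9 = 4.3 m
P7: |4.4| + |1.3| = 4.4 + 1.3 = 5.7 m
P8: |0.5| + |10.2| = 0.5 + 10.2 = 10.7 m
Sorted: P4 (3.4 m) < P6 (4.3 m) < P7 (5.7 m) < P8 (10.7 m) < P2 (14.1 m) < P1 (20.7 m) < …

P4, P6, P7, P8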